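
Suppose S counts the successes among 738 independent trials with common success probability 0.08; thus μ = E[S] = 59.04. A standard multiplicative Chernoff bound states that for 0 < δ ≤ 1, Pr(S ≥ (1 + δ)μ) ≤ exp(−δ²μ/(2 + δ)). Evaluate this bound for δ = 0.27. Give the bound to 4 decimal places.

0.1502

Exponent = δ²μ/(2 + δ) = 0.27²·59.04/2.27 = 1.8960.
Bound = exp(−1.8960) = 0.15016.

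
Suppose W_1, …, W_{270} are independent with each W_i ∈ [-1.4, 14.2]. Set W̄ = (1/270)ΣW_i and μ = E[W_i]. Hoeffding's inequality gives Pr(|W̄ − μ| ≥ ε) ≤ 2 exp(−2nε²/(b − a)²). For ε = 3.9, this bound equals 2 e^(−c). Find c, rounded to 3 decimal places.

33.750

c = 2nε²/(b − a)² = 2·270·3.9² / 15.6² = 33.7500.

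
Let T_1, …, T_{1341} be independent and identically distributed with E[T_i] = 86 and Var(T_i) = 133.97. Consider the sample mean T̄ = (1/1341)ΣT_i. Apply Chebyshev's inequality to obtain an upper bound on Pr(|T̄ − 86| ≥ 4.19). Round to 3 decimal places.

0.006

Var(T̄) = Var(T_i)/n = 133.97/1341 = 0.099903.
Chebyshev: Pr(|T̄ − 86| ≥ 4.19) ≤ Var(T̄)/(4.19)² = 133.97/(1341·4.19²) = 0.0057.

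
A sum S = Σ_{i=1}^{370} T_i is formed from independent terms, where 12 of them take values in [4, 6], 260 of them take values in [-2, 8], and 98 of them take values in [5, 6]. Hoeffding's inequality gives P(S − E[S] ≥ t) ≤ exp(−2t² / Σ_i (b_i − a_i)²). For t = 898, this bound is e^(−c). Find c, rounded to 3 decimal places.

Σ(b_i − a_i)² = 12·2² + 260·10² + 98·1² = 26146.
c = 2t² / 26146 = 2·898² / 26146 = 61.6847.

61.685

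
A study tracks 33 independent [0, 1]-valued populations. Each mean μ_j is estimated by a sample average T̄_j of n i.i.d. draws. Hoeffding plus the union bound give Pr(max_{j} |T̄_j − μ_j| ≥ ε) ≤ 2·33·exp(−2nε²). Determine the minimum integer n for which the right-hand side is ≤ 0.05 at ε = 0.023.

Need 2·33·exp(−2nε²) ≤ 0.05, i.e. exp(−2nε²) ≤ 0.05/66.
So 2nε² ≥ ln(66/0.05) = 7.185387.
Hence n ≥ 7.185387/(2·0.023²) = 6791.481.
The smallest integer n is 6792.

6792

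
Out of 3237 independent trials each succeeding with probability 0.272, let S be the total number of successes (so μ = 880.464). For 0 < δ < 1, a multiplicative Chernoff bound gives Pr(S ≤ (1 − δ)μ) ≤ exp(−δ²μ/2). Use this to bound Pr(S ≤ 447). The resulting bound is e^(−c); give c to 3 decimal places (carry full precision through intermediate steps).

Write 447 = (1 − δ)μ, so δ = 1 − 447/880.464 = 0.4923131…
Then the exponent is δ²μ/2 = (μ − 447)²/(2μ) = 106.700012.

106.700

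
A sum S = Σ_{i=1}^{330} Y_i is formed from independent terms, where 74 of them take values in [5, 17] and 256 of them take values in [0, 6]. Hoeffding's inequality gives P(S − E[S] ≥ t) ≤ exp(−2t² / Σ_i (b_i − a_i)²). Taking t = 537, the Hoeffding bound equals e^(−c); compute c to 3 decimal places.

Σ(b_i − a_i)² = 74·12² + 256·6² = 19872.
c = 2t² / 19872 = 2·537² / 19872 = 29.0226.

29.023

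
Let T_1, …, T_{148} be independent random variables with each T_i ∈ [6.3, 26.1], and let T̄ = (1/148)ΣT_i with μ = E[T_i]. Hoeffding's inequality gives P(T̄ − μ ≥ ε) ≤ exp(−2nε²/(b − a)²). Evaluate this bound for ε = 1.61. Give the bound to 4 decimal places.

0.1413

Exponent: 2nε²/(b − a)² = 2·148·1.61² / 19.8² = 1.95710.
Bound = exp(−1.95710) = 0.14127.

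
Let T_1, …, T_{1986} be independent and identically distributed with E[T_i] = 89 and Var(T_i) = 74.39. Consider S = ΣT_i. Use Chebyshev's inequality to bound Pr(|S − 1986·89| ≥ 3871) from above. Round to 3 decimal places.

Var(S) = n·Var(T_i) = 1986·74.39 = 147738.54.
Chebyshev: Pr(|S − 1986·89| ≥ 3871) ≤ Var(S)/3871² = 147738.54/14984641 = 0.0099.

0.010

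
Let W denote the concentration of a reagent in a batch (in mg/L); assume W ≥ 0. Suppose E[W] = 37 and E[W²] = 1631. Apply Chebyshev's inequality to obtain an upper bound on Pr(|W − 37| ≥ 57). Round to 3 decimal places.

0.081

Var(W) = E[W²] − (E[W])² = 1631 − 1369 = 262.
Chebyshev's inequality: Pr(|W − μ| ≥ t) ≤ Var(W)/t² = 262/3249 = 0.0806.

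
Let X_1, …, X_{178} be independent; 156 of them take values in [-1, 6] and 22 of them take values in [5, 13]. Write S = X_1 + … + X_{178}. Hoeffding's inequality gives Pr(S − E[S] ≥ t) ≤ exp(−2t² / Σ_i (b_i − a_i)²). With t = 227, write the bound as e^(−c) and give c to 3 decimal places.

11.385

Σ(b_i − a_i)² = 156·7² + 22·8² = 9052.
c = 2t² / 9052 = 2·227² / 9052 = 11.3851.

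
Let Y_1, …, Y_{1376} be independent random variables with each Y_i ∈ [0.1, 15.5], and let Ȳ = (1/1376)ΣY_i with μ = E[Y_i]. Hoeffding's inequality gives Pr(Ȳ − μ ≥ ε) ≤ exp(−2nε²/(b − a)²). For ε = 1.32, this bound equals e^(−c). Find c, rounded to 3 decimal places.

c = 2nε²/(b − a)² = 2·1376·1.32² / 15.4² = 20.2188.

20.219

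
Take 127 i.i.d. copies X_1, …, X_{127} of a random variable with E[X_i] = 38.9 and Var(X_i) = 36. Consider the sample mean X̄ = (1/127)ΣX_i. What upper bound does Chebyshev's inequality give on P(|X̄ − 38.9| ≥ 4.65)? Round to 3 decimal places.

0.013

Var(X̄) = Var(X_i)/n = 36/127 = 0.28346.
Chebyshev: P(|X̄ − 38.9| ≥ 4.65) ≤ Var(X̄)/(4.65)² = 36/(127·4.65²) = 0.0131.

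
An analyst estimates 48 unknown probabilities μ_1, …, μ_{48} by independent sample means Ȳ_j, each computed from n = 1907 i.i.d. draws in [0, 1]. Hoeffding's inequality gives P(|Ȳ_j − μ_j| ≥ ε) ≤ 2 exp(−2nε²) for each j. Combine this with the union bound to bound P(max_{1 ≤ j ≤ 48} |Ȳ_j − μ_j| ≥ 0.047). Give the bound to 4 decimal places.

0.0211

Per-experiment Hoeffding bound: 2·exp(−2·1907·0.047²) = 2·exp(−8.42513) = 0.00043858.
Union bound over 48 events: 48·0.00043858 = 0.02105.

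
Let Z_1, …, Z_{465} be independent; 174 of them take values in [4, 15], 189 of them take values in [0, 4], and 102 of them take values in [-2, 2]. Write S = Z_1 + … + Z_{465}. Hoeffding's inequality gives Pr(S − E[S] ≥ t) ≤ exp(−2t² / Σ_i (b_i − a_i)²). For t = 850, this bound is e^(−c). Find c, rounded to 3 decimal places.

Σ(b_i − a_i)² = 174·11² + 189·4² + 102·4² = 25710.
c = 2t² / 25710 = 2·850² / 25710 = 56.2038.

56.204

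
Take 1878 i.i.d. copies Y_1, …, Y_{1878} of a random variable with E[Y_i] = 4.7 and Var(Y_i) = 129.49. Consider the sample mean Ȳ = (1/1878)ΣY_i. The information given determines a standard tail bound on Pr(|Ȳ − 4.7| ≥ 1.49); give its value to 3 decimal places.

0.031

With mean and variance of each term known, Chebyshev's inequality bounds the deviation of the sum (or sample mean).
Var(Ȳ) = Var(Y_i)/n = 129.49/1878 = 0.068951.
Chebyshev: Pr(|Ȳ − 4.7| ≥ 1.49) ≤ Var(Ȳ)/(1.49)² = 129.49/(1878·1.49²) = 0.0311.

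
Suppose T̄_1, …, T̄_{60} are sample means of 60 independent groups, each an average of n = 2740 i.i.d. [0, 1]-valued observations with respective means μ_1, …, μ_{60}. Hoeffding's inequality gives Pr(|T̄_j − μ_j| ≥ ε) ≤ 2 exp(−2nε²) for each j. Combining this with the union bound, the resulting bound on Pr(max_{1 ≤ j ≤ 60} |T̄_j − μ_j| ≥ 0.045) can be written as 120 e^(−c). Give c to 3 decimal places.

11.097

Union bound over the 60 events: Pr(max_{1 ≤ j ≤ 60} |T̄_j − μ_j| ≥ 0.045) ≤ 60·2·exp(−2nε²) = 120 exp(−2·2740·0.045²).
So c = 2·2740·0.045² = 11.0970.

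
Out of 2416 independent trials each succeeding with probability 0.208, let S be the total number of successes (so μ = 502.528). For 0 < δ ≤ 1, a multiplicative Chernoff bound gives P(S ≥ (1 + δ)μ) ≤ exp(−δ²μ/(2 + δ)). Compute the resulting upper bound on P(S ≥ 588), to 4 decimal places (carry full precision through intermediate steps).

Write 588 = (1 + δ)μ, so δ = 588/502.528 − 1 = 0.1700841…
Then the exponent is δ²μ/(2 + δ) = (588 − μ)² / (μ·(2 + δ)) = 6.699014.
Bound = exp(−6.699014) = 0.00123.

0.0012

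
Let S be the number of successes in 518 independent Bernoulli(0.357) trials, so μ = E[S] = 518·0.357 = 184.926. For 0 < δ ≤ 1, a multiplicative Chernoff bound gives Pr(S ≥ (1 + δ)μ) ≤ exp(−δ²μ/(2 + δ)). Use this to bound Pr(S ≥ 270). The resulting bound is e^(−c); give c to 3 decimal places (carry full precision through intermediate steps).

Write 270 = (1 + δ)μ, so δ = 270/184.926 − 1 = 0.4600435…
Then the exponent is δ²μ/(2 + δ) = (270 − μ)² / (μ·(2 + δ)) = 15.909369.

15.909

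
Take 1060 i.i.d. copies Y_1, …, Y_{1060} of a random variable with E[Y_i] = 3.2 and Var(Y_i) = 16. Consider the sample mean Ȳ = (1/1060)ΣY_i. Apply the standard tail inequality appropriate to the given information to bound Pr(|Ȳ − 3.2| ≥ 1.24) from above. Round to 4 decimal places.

With mean and variance of each term known, Chebyshev's inequality bounds the deviation of the sum (or sample mean).
Var(Ȳ) = Var(Y_i)/n = 16/1060 = 0.015094.
Chebyshev: Pr(|Ȳ − 3.2| ≥ 1.24) ≤ Var(Ȳ)/(1.24)² = 16/(1060·1.24²) = 0.0098.

0.0098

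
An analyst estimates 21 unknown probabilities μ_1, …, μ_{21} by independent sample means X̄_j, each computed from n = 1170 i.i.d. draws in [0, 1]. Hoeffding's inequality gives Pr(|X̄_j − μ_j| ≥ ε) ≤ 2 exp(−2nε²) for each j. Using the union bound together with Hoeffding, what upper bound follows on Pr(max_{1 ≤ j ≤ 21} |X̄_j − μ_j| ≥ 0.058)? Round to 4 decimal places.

0.0160

Per-experiment Hoeffding bound: 2·exp(−2·1170·0.058²) = 2·exp(−7.87176) = 0.00076273.
Union bound over 21 events: 21·0.00076273 = 0.01602.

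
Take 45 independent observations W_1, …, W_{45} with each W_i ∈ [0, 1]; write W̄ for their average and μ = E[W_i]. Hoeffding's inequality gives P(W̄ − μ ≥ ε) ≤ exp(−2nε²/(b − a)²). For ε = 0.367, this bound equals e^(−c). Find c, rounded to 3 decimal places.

12.122

c = 2nε²/(b − a)² = 2·45·0.367² / 1² = 12.1220.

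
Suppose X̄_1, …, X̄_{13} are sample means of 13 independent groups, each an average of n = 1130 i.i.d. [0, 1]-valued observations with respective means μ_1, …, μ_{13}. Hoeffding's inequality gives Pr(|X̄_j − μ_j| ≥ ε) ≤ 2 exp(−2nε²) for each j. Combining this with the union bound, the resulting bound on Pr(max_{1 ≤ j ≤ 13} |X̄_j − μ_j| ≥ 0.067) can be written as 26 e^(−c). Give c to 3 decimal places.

Union bound over the 13 events: Pr(max_{1 ≤ j ≤ 13} |X̄_j − μ_j| ≥ 0.067) ≤ 13·2·exp(−2nε²) = 26 exp(−2·1130·0.067²).
So c = 2·1130·0.067² = 10.1451.

10.145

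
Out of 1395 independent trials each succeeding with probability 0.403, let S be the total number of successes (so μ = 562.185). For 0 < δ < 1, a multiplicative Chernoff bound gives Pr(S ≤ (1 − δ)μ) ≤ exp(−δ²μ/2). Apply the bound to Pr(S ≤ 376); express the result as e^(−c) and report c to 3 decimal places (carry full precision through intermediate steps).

Write 376 = (1 − δ)μ, so δ = 1 − 376/562.185 = 0.331181…
Then the exponent is δ²μ/2 = (μ − 376)²/(2μ) = 30.830469.

30.830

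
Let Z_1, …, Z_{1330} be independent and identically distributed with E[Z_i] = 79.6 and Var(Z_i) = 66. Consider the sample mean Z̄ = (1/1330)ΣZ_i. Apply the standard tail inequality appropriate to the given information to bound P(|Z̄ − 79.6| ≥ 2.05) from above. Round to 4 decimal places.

0.0118

With mean and variance of each term known, Chebyshev's inequality bounds the deviation of the sum (or sample mean).
Var(Z̄) = Var(Z_i)/n = 66/1330 = 0.049624.
Chebyshev: P(|Z̄ − 79.6| ≥ 2.05) ≤ Var(Z̄)/(2.05)² = 66/(1330·2.05²) = 0.0118.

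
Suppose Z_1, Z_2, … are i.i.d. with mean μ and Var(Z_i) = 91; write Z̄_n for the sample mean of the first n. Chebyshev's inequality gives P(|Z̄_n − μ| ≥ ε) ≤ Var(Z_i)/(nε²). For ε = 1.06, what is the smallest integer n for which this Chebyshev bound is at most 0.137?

Require 91/(n·1.06²) ≤ 0.137, i.e. n ≥ 91/(0.137·1.06²) = 591.166.
The smallest integer n is 592.

592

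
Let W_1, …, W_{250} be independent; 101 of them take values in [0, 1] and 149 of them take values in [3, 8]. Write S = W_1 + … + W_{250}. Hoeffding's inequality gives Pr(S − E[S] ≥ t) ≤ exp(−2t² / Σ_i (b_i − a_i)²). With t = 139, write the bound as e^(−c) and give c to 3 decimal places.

Σ(b_i − a_i)² = 101·1² + 149·5² = 3826.
c = 2t² / 3826 = 2·139² / 3826 = 10.0998.

10.100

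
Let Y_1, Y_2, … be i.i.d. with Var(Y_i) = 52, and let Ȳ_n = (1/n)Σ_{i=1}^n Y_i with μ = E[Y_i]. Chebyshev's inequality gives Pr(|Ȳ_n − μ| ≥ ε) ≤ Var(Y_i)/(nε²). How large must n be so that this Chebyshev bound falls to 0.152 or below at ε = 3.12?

Require 52/(n·3.12²) ≤ 0.152, i.e. n ≥ 52/(0.152·3.12²) = 35.144.
The smallest integer n is 36.

36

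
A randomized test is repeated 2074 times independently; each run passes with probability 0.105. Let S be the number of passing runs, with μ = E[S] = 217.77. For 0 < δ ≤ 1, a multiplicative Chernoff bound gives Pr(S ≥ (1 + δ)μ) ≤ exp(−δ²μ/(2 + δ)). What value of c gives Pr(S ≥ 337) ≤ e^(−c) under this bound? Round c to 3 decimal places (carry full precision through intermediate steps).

Write 337 = (1 + δ)μ, so δ = 337/217.77 − 1 = 0.5475042…
Then the exponent is δ²μ/(2 + δ) = (337 − μ)² / (μ·(2 + δ)) = 25.624660.

25.625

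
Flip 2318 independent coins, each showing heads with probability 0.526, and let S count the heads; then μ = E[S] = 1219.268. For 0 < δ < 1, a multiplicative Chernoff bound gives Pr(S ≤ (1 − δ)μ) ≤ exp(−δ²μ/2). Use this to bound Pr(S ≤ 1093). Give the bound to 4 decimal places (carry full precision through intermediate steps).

0.0014

Write 1093 = (1 − δ)μ, so δ = 1 − 1093/1219.268 = 0.1035605…
Then the exponent is δ²μ/2 = (μ − 1093)²/(2μ) = 6.538188.
Bound = exp(−6.538188) = 0.00145.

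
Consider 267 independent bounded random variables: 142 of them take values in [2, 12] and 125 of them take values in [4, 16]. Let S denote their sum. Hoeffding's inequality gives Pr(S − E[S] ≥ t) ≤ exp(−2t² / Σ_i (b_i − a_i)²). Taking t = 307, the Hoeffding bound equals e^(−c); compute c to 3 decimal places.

5.854

Σ(b_i − a_i)² = 142·10² + 125·12² = 32200.
c = 2t² / 32200 = 2·307² / 32200 = 5.8540.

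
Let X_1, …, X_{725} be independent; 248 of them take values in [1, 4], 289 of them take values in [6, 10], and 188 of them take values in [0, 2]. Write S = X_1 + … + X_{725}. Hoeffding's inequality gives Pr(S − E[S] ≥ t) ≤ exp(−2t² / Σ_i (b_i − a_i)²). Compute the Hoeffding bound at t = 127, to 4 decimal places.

Σ(b_i − a_i)² = 248·3² + 289·4² + 188·2² = 7608.
Exponent = 2·127² / 7608 = 4.24001.
Bound = exp(−4.24001) = 0.01441.

0.0144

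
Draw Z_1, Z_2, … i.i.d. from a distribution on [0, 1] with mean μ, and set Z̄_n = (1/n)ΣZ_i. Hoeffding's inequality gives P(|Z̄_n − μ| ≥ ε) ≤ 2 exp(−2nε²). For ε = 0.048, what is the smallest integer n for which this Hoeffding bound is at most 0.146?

Require 2·exp(−2nε²) ≤ 0.146, i.e. 2nε² ≥ ln(2/0.146) = 2.617296.
So n ≥ 2.617296 / (2·0.048²) = 567.990.
The smallest integer n is 568.

568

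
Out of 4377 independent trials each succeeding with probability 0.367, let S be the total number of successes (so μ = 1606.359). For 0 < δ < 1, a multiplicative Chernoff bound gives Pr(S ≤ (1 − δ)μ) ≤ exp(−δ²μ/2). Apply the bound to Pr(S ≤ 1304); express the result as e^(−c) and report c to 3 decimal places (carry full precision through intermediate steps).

28.456

Write 1304 = (1 − δ)μ, so δ = 1 − 1304/1606.359 = 0.1882263…
Then the exponent is δ²μ/2 = (μ − 1304)²/(2μ) = 28.455957.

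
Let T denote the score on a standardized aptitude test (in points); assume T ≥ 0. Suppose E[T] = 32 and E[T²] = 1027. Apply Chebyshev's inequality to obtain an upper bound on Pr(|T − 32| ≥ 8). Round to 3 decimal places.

0.047

Var(T) = E[T²] − (E[T])² = 1027 − 1024 = 3.
Chebyshev's inequality: Pr(|T − μ| ≥ t) ≤ Var(T)/t² = 3/64 = 0.0469.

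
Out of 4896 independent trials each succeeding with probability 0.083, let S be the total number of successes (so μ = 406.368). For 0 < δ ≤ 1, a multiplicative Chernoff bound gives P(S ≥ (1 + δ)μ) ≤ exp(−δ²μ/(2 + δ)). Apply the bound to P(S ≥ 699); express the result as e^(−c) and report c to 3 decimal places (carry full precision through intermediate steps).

77.471

Write 699 = (1 + δ)μ, so δ = 699/406.368 − 1 = 0.7201158…
Then the exponent is δ²μ/(2 + δ) = (699 − μ)² / (μ·(2 + δ)) = 77.470569.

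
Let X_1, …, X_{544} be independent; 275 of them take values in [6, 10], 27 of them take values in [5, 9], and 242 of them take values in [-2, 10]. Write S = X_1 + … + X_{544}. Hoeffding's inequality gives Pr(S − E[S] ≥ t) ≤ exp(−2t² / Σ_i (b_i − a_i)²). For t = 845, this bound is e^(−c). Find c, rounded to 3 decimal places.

35.989

Σ(b_i − a_i)² = 275·4² + 27·4² + 242·12² = 39680.
c = 2t² / 39680 = 2·845² / 39680 = 35.9892.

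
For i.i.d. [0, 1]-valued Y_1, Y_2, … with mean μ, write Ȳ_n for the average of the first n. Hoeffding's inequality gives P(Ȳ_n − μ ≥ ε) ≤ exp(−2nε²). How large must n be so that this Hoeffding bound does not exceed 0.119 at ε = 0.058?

Require exp(−2nε²) ≤ 0.119, i.e. 2nε² ≥ ln(1/0.119) = 2.128632.
So n ≥ 2.128632 / (2·0.058²) = 316.384.
The smallest integer n is 317.

317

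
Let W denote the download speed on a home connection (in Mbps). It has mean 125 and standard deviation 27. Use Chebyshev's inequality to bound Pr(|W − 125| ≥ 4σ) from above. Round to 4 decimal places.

Chebyshev: Pr(|W − μ| ≥ t) ≤ Var(W)/t².
Var(W) = σ² = 27² = 729.
t = 4·27 = 108.
Bound = 729 / 11664 = 0.0625.

0.0625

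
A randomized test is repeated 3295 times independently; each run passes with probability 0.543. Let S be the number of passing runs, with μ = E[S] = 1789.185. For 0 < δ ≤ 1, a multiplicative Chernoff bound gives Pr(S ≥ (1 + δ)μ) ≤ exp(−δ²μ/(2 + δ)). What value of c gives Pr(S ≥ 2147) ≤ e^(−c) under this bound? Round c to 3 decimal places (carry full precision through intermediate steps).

Write 2147 = (1 + δ)μ, so δ = 2147/1789.185 − 1 = 0.1999877…
Then the exponent is δ²μ/(2 + δ) = (2147 − μ)² / (μ·(2 + δ)) = 32.526818.

32.527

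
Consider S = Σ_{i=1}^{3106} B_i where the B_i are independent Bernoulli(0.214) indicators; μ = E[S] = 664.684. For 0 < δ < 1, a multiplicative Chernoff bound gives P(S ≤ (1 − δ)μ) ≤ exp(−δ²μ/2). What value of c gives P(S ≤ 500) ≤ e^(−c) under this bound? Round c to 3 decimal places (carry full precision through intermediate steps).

20.401

Write 500 = (1 − δ)μ, so δ = 1 − 500/664.684 = 0.2477628…
Then the exponent is δ²μ/2 = (μ − 500)²/(2μ) = 20.401288.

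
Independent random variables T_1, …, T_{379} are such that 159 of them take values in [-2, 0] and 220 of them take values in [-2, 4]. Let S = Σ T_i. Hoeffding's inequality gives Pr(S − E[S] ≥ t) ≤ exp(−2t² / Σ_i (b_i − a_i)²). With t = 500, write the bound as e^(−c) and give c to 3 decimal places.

Σ(b_i − a_i)² = 159·2² + 220·6² = 8556.
c = 2t² / 8556 = 2·500² / 8556 = 58.4385.

58.439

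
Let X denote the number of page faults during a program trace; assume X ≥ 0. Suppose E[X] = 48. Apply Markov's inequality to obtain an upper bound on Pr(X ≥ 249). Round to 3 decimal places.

0.193

Markov's inequality: for a non-negative random variable, Pr(X ≥ a) ≤ E[X]/a.
Here E[X] = 48 and a = 249, so the bound is 48/249 = 0.1928.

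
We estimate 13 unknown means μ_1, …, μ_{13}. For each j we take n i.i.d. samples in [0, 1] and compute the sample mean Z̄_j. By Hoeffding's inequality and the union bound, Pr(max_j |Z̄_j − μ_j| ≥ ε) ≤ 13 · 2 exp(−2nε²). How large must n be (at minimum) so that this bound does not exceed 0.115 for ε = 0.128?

166

Need 2·13·exp(−2nε²) ≤ 0.115, i.e. exp(−2nε²) ≤ 0.115/26.
So 2nε² ≥ ln(26/0.115) = 5.420920.
Hence n ≥ 5.420920/(2·0.128²) = 165.433.
The smallest integer n is 166.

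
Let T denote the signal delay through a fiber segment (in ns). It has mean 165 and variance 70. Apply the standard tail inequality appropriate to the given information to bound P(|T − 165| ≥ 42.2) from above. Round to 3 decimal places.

Mean and variance are known, so Chebyshev's inequality applies.
Chebyshev: P(|T − μ| ≥ t) ≤ Var(T)/t².
Bound = 70 / 1780.84 = 0.0393.

0.039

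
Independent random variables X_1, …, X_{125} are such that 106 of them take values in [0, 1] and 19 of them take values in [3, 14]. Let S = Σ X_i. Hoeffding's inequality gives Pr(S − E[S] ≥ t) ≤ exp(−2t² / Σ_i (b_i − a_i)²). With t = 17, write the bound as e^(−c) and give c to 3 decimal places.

0.240

Σ(b_i − a_i)² = 106·1² + 19·11² = 2405.
c = 2t² / 2405 = 2·17² / 2405 = 0.2403.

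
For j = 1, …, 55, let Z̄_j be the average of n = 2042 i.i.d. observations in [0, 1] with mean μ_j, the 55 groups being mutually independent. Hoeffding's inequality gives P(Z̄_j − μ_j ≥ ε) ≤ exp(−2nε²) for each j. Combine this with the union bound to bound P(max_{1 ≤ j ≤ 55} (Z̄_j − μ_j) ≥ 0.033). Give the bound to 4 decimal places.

0.6439

Per-experiment Hoeffding bound: exp(−2·2042·0.033²) = exp(−4.44748) = 0.011708.
Union bound over 55 events: 55·0.011708 = 0.64394.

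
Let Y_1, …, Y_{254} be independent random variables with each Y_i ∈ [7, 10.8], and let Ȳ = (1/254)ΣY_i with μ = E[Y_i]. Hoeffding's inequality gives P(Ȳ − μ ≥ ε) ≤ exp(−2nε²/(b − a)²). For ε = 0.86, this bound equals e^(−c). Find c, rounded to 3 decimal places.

c = 2nε²/(b − a)² = 2·254·0.86² / 3.8² = 26.0192.

26.019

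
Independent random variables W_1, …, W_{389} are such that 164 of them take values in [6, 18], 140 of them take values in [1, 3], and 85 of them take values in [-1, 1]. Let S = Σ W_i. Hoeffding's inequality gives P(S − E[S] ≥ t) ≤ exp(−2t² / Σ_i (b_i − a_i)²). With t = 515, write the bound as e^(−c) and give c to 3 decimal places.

21.637

Σ(b_i − a_i)² = 164·12² + 140·2² + 85·2² = 24516.
c = 2t² / 24516 = 2·515² / 24516 = 21.6369.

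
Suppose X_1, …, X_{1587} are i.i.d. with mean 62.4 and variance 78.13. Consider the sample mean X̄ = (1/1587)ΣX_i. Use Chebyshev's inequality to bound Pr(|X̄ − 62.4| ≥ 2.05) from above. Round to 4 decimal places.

Var(X̄) = Var(X_i)/n = 78.13/1587 = 0.049231.
Chebyshev: Pr(|X̄ − 62.4| ≥ 2.05) ≤ Var(X̄)/(2.05)² = 78.13/(1587·2.05²) = 0.0117.

0.0117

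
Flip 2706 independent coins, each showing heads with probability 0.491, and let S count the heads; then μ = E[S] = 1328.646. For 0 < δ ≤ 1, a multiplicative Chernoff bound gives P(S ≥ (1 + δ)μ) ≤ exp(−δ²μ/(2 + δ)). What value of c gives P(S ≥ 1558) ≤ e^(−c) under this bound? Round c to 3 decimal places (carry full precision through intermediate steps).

18.223

Write 1558 = (1 + δ)μ, so δ = 1558/1328.646 − 1 = 0.1726224…
Then the exponent is δ²μ/(2 + δ) = (1558 − μ)² / (μ·(2 + δ)) = 18.222968.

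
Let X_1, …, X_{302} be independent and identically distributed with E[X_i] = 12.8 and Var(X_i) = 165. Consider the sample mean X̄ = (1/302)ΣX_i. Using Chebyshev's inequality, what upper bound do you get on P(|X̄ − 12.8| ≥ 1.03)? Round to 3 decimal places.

0.515

Var(X̄) = Var(X_i)/n = 165/302 = 0.54636.
Chebyshev: P(|X̄ − 12.8| ≥ 1.03) ≤ Var(X̄)/(1.03)² = 165/(302·1.03²) = 0.5150.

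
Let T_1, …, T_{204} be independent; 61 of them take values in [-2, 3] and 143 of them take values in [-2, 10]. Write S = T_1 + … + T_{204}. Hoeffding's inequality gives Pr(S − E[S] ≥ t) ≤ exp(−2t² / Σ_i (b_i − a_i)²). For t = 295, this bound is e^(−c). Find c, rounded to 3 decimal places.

7.870

Σ(b_i − a_i)² = 61·5² + 143·12² = 22117.
c = 2t² / 22117 = 2·295² / 22117 = 7.8695.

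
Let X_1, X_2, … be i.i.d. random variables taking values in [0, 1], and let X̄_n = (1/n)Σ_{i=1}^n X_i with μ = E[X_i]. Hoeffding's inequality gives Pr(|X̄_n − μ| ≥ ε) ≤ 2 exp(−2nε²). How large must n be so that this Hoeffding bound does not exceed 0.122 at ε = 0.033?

1285

Require 2·exp(−2nε²) ≤ 0.122, i.e. 2nε² ≥ ln(2/0.122) = 2.796881.
So n ≥ 2.796881 / (2·0.033²) = 1284.151.
The smallest integer n is 1285.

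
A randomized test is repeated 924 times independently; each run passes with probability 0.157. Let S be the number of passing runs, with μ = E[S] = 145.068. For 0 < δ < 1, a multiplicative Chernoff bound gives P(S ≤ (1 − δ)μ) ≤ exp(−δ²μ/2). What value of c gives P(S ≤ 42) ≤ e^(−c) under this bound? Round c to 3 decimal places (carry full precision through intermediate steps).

36.614

Write 42 = (1 − δ)μ, so δ = 1 − 42/145.068 = 0.7104806…
Then the exponent is δ²μ/2 = (μ − 42)²/(2μ) = 36.613907.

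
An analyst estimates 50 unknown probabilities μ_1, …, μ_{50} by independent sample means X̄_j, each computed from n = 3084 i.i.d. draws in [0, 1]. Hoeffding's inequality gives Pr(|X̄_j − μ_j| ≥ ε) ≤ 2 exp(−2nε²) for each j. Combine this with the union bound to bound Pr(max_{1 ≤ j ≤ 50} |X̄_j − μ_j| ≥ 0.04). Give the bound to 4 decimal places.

0.0052

Per-experiment Hoeffding bound: 2·exp(−2·3084·0.04²) = 2·exp(−9.86880) = 0.00010353.
Union bound over 50 events: 50·0.00010353 = 0.00518.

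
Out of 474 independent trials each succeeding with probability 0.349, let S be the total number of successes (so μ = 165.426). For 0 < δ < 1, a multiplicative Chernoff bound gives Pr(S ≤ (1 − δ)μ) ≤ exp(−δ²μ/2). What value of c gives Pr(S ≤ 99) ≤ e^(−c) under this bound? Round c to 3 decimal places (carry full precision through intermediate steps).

Write 99 = (1 − δ)μ, so δ = 1 − 99/165.426 = 0.4015451…
Then the exponent is δ²μ/2 = (μ − 99)²/(2μ) = 13.336517.

13.337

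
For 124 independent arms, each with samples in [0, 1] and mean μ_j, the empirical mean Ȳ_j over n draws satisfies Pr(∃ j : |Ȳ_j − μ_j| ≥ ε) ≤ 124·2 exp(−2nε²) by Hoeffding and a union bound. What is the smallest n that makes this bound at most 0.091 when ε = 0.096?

430

Need 2·124·exp(−2nε²) ≤ 0.091, i.e. exp(−2nε²) ≤ 0.091/248.
So 2nε² ≥ ln(248/0.091) = 7.910325.
Hence n ≥ 7.910325/(2·0.096²) = 429.163.
The smallest integer n is 430.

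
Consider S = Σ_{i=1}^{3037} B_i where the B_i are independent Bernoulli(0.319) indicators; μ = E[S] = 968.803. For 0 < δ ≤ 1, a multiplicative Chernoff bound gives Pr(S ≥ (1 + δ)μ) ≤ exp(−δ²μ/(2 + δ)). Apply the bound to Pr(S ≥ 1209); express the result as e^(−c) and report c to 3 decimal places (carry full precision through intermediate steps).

26.492

Write 1209 = (1 + δ)μ, so δ = 1209/968.803 − 1 = 0.2479317…
Then the exponent is δ²μ/(2 + δ) = (1209 − μ)² / (μ·(2 + δ)) = 26.492111.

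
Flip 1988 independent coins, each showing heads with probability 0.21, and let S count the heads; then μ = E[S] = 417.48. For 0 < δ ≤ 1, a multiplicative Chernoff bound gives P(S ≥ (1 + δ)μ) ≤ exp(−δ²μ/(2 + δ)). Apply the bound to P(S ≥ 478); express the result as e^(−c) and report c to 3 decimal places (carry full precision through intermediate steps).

Write 478 = (1 + δ)μ, so δ = 478/417.48 − 1 = 0.144965…
Then the exponent is δ²μ/(2 + δ) = (478 − μ)² / (μ·(2 + δ)) = 4.090176.

4.090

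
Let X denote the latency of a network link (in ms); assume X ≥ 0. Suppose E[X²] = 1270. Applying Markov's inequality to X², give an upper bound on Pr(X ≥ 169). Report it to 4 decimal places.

0.0445

Since X ≥ 0, the event {X ≥ 169} is the same as {X² ≥ 28561}.
Markov's inequality applied to X² gives Pr(X² ≥ 28561) ≤ E[X²]/28561 = 1270/28561 = 0.0445.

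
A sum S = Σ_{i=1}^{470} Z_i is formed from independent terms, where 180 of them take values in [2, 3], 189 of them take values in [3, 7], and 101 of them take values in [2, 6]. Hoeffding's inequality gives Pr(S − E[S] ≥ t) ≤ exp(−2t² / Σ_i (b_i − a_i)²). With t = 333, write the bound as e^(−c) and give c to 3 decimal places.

46.012

Σ(b_i − a_i)² = 180·1² + 189·4² + 101·4² = 4820.
c = 2t² / 4820 = 2·333² / 4820 = 46.0120.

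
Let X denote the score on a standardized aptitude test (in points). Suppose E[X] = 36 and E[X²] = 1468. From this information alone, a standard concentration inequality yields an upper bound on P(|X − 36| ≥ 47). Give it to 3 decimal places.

0.078

The first two moments determine the variance, so Chebyshev's inequality is the sharpest standard bound available.
Var(X) = E[X²] − (E[X])² = 1468 − 1296 = 172.
Chebyshev's inequality: P(|X − μ| ≥ t) ≤ Var(X)/t² = 172/2209 = 0.0779.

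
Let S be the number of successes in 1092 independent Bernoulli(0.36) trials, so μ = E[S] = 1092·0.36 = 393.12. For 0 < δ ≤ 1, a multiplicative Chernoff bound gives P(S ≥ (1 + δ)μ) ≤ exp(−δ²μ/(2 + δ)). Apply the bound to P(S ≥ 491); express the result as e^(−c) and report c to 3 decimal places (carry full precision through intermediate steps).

Write 491 = (1 + δ)μ, so δ = 491/393.12 − 1 = 0.2489825…
Then the exponent is δ²μ/(2 + δ) = (491 − μ)² / (μ·(2 + δ)) = 10.836192.

10.836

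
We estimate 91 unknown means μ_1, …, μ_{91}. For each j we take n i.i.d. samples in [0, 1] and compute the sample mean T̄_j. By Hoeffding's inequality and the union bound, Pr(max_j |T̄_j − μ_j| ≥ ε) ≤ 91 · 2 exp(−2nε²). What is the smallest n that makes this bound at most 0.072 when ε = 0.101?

385

Need 2·91·exp(−2nε²) ≤ 0.072, i.e. exp(−2nε²) ≤ 0.072/182.
So 2nε² ≥ ln(182/0.072) = 7.835096.
Hence n ≥ 7.835096/(2·0.101²) = 384.036.
The smallest integer n is 385.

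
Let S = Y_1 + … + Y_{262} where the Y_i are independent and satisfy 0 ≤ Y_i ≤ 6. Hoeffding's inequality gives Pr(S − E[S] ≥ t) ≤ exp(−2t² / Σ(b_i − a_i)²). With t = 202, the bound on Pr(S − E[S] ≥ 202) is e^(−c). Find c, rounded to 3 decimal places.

Σ(b_i − a_i)² = 262·(6)² = 9432.
c = 2t²/9432 = 2·202²/9432 = 8.6522.

8.652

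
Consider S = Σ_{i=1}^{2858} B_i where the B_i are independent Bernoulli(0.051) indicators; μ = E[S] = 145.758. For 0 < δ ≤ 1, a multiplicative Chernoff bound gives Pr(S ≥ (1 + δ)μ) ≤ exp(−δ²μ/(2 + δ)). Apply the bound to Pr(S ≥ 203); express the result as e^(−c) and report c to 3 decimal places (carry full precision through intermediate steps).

Write 203 = (1 + δ)μ, so δ = 203/145.758 − 1 = 0.3927194…
Then the exponent is δ²μ/(2 + δ) = (203 − μ)² / (μ·(2 + δ)) = 9.395187.

9.395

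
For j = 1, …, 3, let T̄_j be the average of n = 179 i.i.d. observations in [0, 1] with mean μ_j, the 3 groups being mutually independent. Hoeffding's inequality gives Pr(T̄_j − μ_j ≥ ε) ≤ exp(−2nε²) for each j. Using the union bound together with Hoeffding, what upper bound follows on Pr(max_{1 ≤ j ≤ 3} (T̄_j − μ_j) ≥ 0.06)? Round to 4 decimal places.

Per-experiment Hoeffding bound: exp(−2·179·0.06²) = exp(−1.28880) = 0.2756.
Union bound over 3 events: 3·0.2756 = 0.82680.

0.8268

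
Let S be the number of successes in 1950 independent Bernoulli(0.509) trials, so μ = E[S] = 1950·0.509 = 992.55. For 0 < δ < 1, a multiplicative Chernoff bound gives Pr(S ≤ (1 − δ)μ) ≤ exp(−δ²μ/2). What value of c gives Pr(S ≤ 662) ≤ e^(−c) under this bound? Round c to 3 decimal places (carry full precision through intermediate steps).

Write 662 = (1 − δ)μ, so δ = 1 − 662/992.55 = 0.3330311…
Then the exponent is δ²μ/2 = (μ − 662)²/(2μ) = 55.041712.

55.042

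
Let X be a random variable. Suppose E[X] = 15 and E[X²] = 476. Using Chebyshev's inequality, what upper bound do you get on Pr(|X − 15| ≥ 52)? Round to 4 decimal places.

0.0928

Var(X) = E[X²] − (E[X])² = 476 − 225 = 251.
Chebyshev's inequality: Pr(|X − μ| ≥ t) ≤ Var(X)/t² = 251/2704 = 0.0928.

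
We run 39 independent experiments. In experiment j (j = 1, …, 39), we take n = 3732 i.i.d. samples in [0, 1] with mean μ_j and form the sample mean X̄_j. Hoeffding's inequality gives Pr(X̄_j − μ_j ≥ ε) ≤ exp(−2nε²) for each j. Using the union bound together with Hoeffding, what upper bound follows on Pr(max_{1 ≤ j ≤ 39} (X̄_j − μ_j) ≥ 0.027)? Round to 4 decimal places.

0.1690

Per-experiment Hoeffding bound: exp(−2·3732·0.027²) = exp(−5.44126) = 0.004334.
Union bound over 39 events: 39·0.004334 = 0.16903.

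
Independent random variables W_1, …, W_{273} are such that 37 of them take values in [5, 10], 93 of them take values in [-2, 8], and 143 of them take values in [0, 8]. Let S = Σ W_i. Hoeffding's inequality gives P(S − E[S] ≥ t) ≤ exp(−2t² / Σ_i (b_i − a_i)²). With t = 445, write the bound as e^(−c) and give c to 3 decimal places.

Σ(b_i − a_i)² = 37·5² + 93·10² + 143·8² = 19377.
c = 2t² / 19377 = 2·445² / 19377 = 20.4392.

20.439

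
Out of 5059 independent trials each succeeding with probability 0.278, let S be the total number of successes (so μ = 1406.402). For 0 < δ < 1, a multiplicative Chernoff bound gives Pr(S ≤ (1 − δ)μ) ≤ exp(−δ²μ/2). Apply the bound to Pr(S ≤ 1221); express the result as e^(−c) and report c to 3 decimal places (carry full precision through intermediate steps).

Write 1221 = (1 − δ)μ, so δ = 1 − 1221/1406.402 = 0.1318272…
Then the exponent is δ²μ/2 = (μ − 1221)²/(2μ) = 12.220511.

12.221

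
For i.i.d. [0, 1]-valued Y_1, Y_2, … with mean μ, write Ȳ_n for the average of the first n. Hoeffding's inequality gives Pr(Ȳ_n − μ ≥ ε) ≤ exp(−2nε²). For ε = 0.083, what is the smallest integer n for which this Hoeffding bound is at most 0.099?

Require exp(−2nε²) ≤ 0.099, i.e. 2nε² ≥ ln(1/0.099) = 2.312635.
So n ≥ 2.312635 / (2·0.083²) = 167.850.
The smallest integer n is 168.

168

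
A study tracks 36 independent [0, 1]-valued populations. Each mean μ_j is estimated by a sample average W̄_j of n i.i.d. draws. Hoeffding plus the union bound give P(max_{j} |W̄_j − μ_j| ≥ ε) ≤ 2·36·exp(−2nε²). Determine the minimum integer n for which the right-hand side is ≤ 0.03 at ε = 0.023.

Need 2·36·exp(−2nε²) ≤ 0.03, i.e. exp(−2nε²) ≤ 0.03/72.
So 2nε² ≥ ln(72/0.03) = 7.783224.
Hence n ≥ 7.783224/(2·0.023²) = 7356.544.
The smallest integer n is 7357.

7357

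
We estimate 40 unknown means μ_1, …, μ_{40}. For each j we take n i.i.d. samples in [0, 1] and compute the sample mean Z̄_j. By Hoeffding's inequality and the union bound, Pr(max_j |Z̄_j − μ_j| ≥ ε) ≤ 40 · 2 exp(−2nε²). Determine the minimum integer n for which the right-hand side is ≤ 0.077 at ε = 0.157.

141

Need 2·40·exp(−2nε²) ≤ 0.077, i.e. exp(−2nε²) ≤ 0.077/80.
So 2nε² ≥ ln(80/0.077) = 6.945976.
Hence n ≥ 6.945976/(2·0.157²) = 140.898.
The smallest integer n is 141.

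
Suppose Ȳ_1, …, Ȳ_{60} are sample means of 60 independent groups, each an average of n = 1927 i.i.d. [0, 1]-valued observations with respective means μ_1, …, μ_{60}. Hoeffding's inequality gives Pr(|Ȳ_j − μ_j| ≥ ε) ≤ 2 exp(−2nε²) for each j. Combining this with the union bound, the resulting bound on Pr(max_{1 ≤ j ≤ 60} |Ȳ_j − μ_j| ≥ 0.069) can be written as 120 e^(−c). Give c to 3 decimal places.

18.349

Union bound over the 60 events: Pr(max_{1 ≤ j ≤ 60} |Ȳ_j − μ_j| ≥ 0.069) ≤ 60·2·exp(−2nε²) = 120 exp(−2·1927·0.069²).
So c = 2·1927·0.069² = 18.3489.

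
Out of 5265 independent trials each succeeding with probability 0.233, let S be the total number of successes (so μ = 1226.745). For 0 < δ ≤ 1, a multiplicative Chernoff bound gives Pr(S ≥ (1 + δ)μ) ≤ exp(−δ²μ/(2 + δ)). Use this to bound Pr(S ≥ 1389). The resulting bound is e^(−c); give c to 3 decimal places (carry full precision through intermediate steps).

10.065

Write 1389 = (1 + δ)μ, so δ = 1389/1226.745 − 1 = 0.1322647…
Then the exponent is δ²μ/(2 + δ) = (1389 − μ)² / (μ·(2 + δ)) = 10.064699.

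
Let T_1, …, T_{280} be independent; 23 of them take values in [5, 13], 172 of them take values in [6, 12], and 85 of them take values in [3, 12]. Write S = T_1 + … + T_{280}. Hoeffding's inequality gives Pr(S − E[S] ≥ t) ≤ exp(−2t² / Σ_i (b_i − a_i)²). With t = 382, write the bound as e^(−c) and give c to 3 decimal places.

20.060

Σ(b_i − a_i)² = 23·8² + 172·6² + 85·9² = 14549.
c = 2t² / 14549 = 2·382² / 14549 = 20.0597.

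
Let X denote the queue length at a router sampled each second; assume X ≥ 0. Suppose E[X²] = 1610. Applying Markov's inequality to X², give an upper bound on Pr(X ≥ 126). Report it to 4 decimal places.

0.1014

Since X ≥ 0, the event {X ≥ 126} is the same as {X² ≥ 15876}.
Markov's inequality applied to X² gives Pr(X² ≥ 15876) ≤ E[X²]/15876 = 1610/15876 = 0.1014.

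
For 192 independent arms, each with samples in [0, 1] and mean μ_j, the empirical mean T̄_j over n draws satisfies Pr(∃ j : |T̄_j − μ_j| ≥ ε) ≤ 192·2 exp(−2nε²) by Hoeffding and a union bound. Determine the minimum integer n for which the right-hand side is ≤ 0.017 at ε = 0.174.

Need 2·192·exp(−2nε²) ≤ 0.017, i.e. exp(−2nε²) ≤ 0.017/384.
So 2nε² ≥ ln(384/0.017) = 10.025184.
Hence n ≥ 10.025184/(2·0.174²) = 165.563.
The smallest integer n is 166.

166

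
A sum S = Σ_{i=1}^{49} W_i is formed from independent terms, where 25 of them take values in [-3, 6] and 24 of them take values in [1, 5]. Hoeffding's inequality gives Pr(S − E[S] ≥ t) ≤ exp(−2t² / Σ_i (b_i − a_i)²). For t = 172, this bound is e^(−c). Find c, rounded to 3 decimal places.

Σ(b_i − a_i)² = 25·9² + 24·4² = 2409.
c = 2t² / 2409 = 2·172² / 2409 = 24.5612.

24.561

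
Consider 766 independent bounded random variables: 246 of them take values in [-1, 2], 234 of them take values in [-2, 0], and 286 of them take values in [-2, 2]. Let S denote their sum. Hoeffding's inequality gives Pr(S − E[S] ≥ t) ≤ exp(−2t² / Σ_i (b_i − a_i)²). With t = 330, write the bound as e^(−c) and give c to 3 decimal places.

28.191

Σ(b_i − a_i)² = 246·3² + 234·2² + 286·4² = 7726.
c = 2t² / 7726 = 2·330² / 7726 = 28.1905.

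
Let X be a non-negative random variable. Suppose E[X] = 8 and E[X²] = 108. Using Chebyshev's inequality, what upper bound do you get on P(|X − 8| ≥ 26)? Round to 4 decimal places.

Var(X) = E[X²] − (E[X])² = 108 − 64 = 44.
Chebyshev's inequality: P(|X − μ| ≥ t) ≤ Var(X)/t² = 44/676 = 0.0651.

0.0651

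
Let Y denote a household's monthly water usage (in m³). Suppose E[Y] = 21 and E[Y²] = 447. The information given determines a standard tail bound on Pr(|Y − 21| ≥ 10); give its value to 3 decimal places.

The first two moments determine the variance, so Chebyshev's inequality is the sharpest standard bound available.
Var(Y) = E[Y²] − (E[Y])² = 447 − 441 = 6.
Chebyshev's inequality: Pr(|Y − μ| ≥ t) ≤ Var(Y)/t² = 6/100 = 0.0600.

0.060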